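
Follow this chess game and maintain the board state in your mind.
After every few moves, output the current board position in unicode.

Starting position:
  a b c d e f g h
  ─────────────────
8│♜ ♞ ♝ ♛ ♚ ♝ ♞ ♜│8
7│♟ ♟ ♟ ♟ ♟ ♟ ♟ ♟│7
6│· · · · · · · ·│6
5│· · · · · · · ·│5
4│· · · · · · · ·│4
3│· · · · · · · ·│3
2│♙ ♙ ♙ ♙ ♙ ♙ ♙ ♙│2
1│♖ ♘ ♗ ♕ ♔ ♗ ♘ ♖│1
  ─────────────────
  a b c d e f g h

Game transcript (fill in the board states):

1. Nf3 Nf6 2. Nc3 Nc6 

  a b c d e f g h
  ─────────────────
8│♜ · ♝ ♛ ♚ ♝ · ♜│8
7│♟ ♟ ♟ ♟ ♟ ♟ ♟ ♟│7
6│· · ♞ · · ♞ · ·│6
5│· · · · · · · ·│5
4│· · · · · · · ·│4
3│· · ♘ · · ♘ · ·│3
2│♙ ♙ ♙ ♙ ♙ ♙ ♙ ♙│2
1│♖ · ♗ ♕ ♔ ♗ · ♖│1
  ─────────────────
  a b c d e f g h

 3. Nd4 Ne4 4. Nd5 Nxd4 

  a b c d e f g h
  ─────────────────
8│♜ · ♝ ♛ ♚ ♝ · ♜│8
7│♟ ♟ ♟ ♟ ♟ ♟ ♟ ♟│7
6│· · · · · · · ·│6
5│· · · ♘ · · · ·│5
4│· · · ♞ ♞ · · ·│4
3│· · · · · · · ·│3
2│♙ ♙ ♙ ♙ ♙ ♙ ♙ ♙│2
1│♖ · ♗ ♕ ♔ ♗ · ♖│1
  ─────────────────
  a b c d e f g h

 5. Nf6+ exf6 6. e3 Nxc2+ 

  a b c d e f g h
  ─────────────────
8│♜ · ♝ ♛ ♚ ♝ · ♜│8
7│♟ ♟ ♟ ♟ · ♟ ♟ ♟│7
6│· · · · · ♟ · ·│6
5│· · · · · · · ·│5
4│· · · · ♞ · · ·│4
3│· · · · ♙ · · ·│3
2│♙ ♙ ♞ ♙ · ♙ ♙ ♙│2
1│♖ · ♗ ♕ ♔ ♗ · ♖│1
  ─────────────────
  a b c d e f g h

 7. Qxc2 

  a b c d e f g h
  ─────────────────
8│♜ · ♝ ♛ ♚ ♝ · ♜│8
7│♟ ♟ ♟ ♟ · ♟ ♟ ♟│7
6│· · · · · ♟ · ·│6
5│· · · · · · · ·│5
4│· · · · ♞ · · ·│4
3│· · · · ♙ · · ·│3
2│♙ ♙ ♕ ♙ · ♙ ♙ ♙│2
1│♖ · ♗ · ♔ ♗ · ♖│1
  ─────────────────
  a b c d e f g h


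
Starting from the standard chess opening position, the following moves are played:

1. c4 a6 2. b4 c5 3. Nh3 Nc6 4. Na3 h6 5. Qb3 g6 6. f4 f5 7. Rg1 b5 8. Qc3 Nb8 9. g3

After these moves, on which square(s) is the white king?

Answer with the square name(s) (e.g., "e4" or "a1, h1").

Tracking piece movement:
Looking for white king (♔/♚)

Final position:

  a b c d e f g h
  ─────────────────
8│♜ ♞ ♝ ♛ ♚ ♝ ♞ ♜│8
7│· · · ♟ ♟ · · ·│7
6│♟ · · · · · ♟ ♟│6
5│· ♟ ♟ · · ♟ · ·│5
4│· ♙ ♙ · · ♙ · ·│4
3│♘ · ♕ · · · ♙ ♘│3
2│♙ · · ♙ ♙ · · ♙│2
1│♖ · ♗ · ♔ ♗ ♖ ·│1
  ─────────────────
  a b c d e f g h


e1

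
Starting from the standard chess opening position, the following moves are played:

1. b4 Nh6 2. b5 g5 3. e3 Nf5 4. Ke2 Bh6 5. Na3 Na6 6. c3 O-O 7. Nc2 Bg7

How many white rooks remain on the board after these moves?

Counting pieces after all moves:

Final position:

  a b c d e f g h
  ─────────────────
8│♜ · ♝ ♛ · ♜ ♚ ·│8
7│♟ ♟ ♟ ♟ ♟ ♟ ♝ ♟│7
6│♞ · · · · · · ·│6
5│· ♙ · · · ♞ ♟ ·│5
4│· · · · · · · ·│4
3│· · ♙ · ♙ · · ·│3
2│♙ · ♘ ♙ ♔ ♙ ♙ ♙│2
1│♖ · ♗ ♕ · ♗ ♘ ♖│1
  ─────────────────
  a b c d e f g h


2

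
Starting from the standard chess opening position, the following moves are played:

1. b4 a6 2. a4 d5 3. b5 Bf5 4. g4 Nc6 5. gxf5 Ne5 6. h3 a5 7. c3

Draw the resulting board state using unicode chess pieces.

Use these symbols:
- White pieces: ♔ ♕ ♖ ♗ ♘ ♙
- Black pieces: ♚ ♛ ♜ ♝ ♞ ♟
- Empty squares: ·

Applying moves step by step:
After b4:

♜ ♞ ♝ ♛ ♚ ♝ ♞ ♜
♟ ♟ ♟ ♟ ♟ ♟ ♟ ♟
· · · · · · · ·
· · · · · · · ·
· ♙ · · · · · ·
· · · · · · · ·
♙ · ♙ ♙ ♙ ♙ ♙ ♙
♖ ♘ ♗ ♕ ♔ ♗ ♘ ♖


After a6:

♜ ♞ ♝ ♛ ♚ ♝ ♞ ♜
· ♟ ♟ ♟ ♟ ♟ ♟ ♟
♟ · · · · · · ·
· · · · · · · ·
· ♙ · · · · · ·
· · · · · · · ·
♙ · ♙ ♙ ♙ ♙ ♙ ♙
♖ ♘ ♗ ♕ ♔ ♗ ♘ ♖


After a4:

♜ ♞ ♝ ♛ ♚ ♝ ♞ ♜
· ♟ ♟ ♟ ♟ ♟ ♟ ♟
♟ · · · · · · ·
· · · · · · · ·
♙ ♙ · · · · · ·
· · · · · · · ·
· · ♙ ♙ ♙ ♙ ♙ ♙
♖ ♘ ♗ ♕ ♔ ♗ ♘ ♖


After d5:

♜ ♞ ♝ ♛ ♚ ♝ ♞ ♜
· ♟ ♟ · ♟ ♟ ♟ ♟
♟ · · · · · · ·
· · · ♟ · · · ·
♙ ♙ · · · · · ·
· · · · · · · ·
· · ♙ ♙ ♙ ♙ ♙ ♙
♖ ♘ ♗ ♕ ♔ ♗ ♘ ♖


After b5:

♜ ♞ ♝ ♛ ♚ ♝ ♞ ♜
· ♟ ♟ · ♟ ♟ ♟ ♟
♟ · · · · · · ·
· ♙ · ♟ · · · ·
♙ · · · · · · ·
· · · · · · · ·
· · ♙ ♙ ♙ ♙ ♙ ♙
♖ ♘ ♗ ♕ ♔ ♗ ♘ ♖


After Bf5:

♜ ♞ · ♛ ♚ ♝ ♞ ♜
· ♟ ♟ · ♟ ♟ ♟ ♟
♟ · · · · · · ·
· ♙ · ♟ · ♝ · ·
♙ · · · · · · ·
· · · · · · · ·
· · ♙ ♙ ♙ ♙ ♙ ♙
♖ ♘ ♗ ♕ ♔ ♗ ♘ ♖


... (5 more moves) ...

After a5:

♜ · · ♛ ♚ ♝ ♞ ♜
· ♟ ♟ · ♟ ♟ ♟ ♟
· · · · · · · ·
♟ ♙ · ♟ ♞ ♙ · ·
♙ · · · · · · ·
· · · · · · · ♙
· · ♙ ♙ ♙ ♙ · ·
♖ ♘ ♗ ♕ ♔ ♗ ♘ ♖


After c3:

♜ · · ♛ ♚ ♝ ♞ ♜
· ♟ ♟ · ♟ ♟ ♟ ♟
· · · · · · · ·
♟ ♙ · ♟ ♞ ♙ · ·
♙ · · · · · · ·
· · ♙ · · · · ♙
· · · ♙ ♙ ♙ · ·
♖ ♘ ♗ ♕ ♔ ♗ ♘ ♖



  a b c d e f g h
  ─────────────────
8│♜ · · ♛ ♚ ♝ ♞ ♜│8
7│· ♟ ♟ · ♟ ♟ ♟ ♟│7
6│· · · · · · · ·│6
5│♟ ♙ · ♟ ♞ ♙ · ·│5
4│♙ · · · · · · ·│4
3│· · ♙ · · · · ♙│3
2│· · · ♙ ♙ ♙ · ·│2
1│♖ ♘ ♗ ♕ ♔ ♗ ♘ ♖│1
  ─────────────────
  a b c d e f g h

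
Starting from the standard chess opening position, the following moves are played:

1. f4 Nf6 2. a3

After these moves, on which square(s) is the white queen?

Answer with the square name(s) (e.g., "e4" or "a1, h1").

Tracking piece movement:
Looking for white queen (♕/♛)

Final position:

  a b c d e f g h
  ─────────────────
8│♜ ♞ ♝ ♛ ♚ ♝ · ♜│8
7│♟ ♟ ♟ ♟ ♟ ♟ ♟ ♟│7
6│· · · · · ♞ · ·│6
5│· · · · · · · ·│5
4│· · · · · ♙ · ·│4
3│♙ · · · · · · ·│3
2│· ♙ ♙ ♙ ♙ · ♙ ♙│2
1│♖ ♘ ♗ ♕ ♔ ♗ ♘ ♖│1
  ─────────────────
  a b c d e f g h


d1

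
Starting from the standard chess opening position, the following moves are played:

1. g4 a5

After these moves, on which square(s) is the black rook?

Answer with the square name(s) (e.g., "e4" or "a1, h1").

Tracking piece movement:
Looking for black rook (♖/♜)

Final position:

  a b c d e f g h
  ─────────────────
8│♜ ♞ ♝ ♛ ♚ ♝ ♞ ♜│8
7│· ♟ ♟ ♟ ♟ ♟ ♟ ♟│7
6│· · · · · · · ·│6
5│♟ · · · · · · ·│5
4│· · · · · · ♙ ·│4
3│· · · · · · · ·│3
2│♙ ♙ ♙ ♙ ♙ ♙ · ♙│2
1│♖ ♘ ♗ ♕ ♔ ♗ ♘ ♖│1
  ─────────────────
  a b c d e f g h


a8, h8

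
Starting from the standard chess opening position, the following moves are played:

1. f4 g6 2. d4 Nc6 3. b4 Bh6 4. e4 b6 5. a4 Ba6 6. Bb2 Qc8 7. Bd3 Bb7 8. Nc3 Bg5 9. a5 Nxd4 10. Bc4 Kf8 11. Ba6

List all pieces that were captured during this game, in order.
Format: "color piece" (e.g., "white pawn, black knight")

Tracking captures:
  Nxd4: captured white pawn

white pawn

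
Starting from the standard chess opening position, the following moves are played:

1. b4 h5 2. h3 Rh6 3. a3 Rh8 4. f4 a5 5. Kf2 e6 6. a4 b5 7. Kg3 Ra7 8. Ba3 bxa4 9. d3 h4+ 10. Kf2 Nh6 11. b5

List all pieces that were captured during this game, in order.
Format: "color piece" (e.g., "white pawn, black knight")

Tracking captures:
  bxa4: captured white pawn

white pawn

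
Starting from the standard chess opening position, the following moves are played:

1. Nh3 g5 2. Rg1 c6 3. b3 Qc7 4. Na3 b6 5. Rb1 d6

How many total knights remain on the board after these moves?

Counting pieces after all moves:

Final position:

  a b c d e f g h
  ─────────────────
8│♜ ♞ ♝ · ♚ ♝ ♞ ♜│8
7│♟ · ♛ · ♟ ♟ · ♟│7
6│· ♟ ♟ ♟ · · · ·│6
5│· · · · · · ♟ ·│5
4│· · · · · · · ·│4
3│♘ ♙ · · · · · ♘│3
2│♙ · ♙ ♙ ♙ ♙ ♙ ♙│2
1│· ♖ ♗ ♕ ♔ ♗ ♖ ·│1
  ─────────────────
  a b c d e f g h


4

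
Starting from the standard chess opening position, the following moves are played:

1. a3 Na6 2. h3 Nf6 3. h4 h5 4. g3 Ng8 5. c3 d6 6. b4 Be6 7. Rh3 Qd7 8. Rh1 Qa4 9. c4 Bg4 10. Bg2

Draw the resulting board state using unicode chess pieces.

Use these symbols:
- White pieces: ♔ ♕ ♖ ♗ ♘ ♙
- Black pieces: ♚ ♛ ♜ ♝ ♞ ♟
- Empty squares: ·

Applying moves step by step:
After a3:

♜ ♞ ♝ ♛ ♚ ♝ ♞ ♜
♟ ♟ ♟ ♟ ♟ ♟ ♟ ♟
· · · · · · · ·
· · · · · · · ·
· · · · · · · ·
♙ · · · · · · ·
· ♙ ♙ ♙ ♙ ♙ ♙ ♙
♖ ♘ ♗ ♕ ♔ ♗ ♘ ♖


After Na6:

♜ · ♝ ♛ ♚ ♝ ♞ ♜
♟ ♟ ♟ ♟ ♟ ♟ ♟ ♟
♞ · · · · · · ·
· · · · · · · ·
· · · · · · · ·
♙ · · · · · · ·
· ♙ ♙ ♙ ♙ ♙ ♙ ♙
♖ ♘ ♗ ♕ ♔ ♗ ♘ ♖


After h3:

♜ · ♝ ♛ ♚ ♝ ♞ ♜
♟ ♟ ♟ ♟ ♟ ♟ ♟ ♟
♞ · · · · · · ·
· · · · · · · ·
· · · · · · · ·
♙ · · · · · · ♙
· ♙ ♙ ♙ ♙ ♙ ♙ ·
♖ ♘ ♗ ♕ ♔ ♗ ♘ ♖


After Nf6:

♜ · ♝ ♛ ♚ ♝ · ♜
♟ ♟ ♟ ♟ ♟ ♟ ♟ ♟
♞ · · · · ♞ · ·
· · · · · · · ·
· · · · · · · ·
♙ · · · · · · ♙
· ♙ ♙ ♙ ♙ ♙ ♙ ·
♖ ♘ ♗ ♕ ♔ ♗ ♘ ♖


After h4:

♜ · ♝ ♛ ♚ ♝ · ♜
♟ ♟ ♟ ♟ ♟ ♟ ♟ ♟
♞ · · · · ♞ · ·
· · · · · · · ·
· · · · · · · ♙
♙ · · · · · · ·
· ♙ ♙ ♙ ♙ ♙ ♙ ·
♖ ♘ ♗ ♕ ♔ ♗ ♘ ♖


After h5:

♜ · ♝ ♛ ♚ ♝ · ♜
♟ ♟ ♟ ♟ ♟ ♟ ♟ ·
♞ · · · · ♞ · ·
· · · · · · · ♟
· · · · · · · ♙
♙ · · · · · · ·
· ♙ ♙ ♙ ♙ ♙ ♙ ·
♖ ♘ ♗ ♕ ♔ ♗ ♘ ♖


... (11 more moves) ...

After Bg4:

♜ · · · ♚ ♝ ♞ ♜
♟ ♟ ♟ · ♟ ♟ ♟ ·
♞ · · ♟ · · · ·
· · · · · · · ♟
♛ ♙ ♙ · · · ♝ ♙
♙ · · · · · ♙ ·
· · · ♙ ♙ ♙ · ·
♖ ♘ ♗ ♕ ♔ ♗ ♘ ♖


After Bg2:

♜ · · · ♚ ♝ ♞ ♜
♟ ♟ ♟ · ♟ ♟ ♟ ·
♞ · · ♟ · · · ·
· · · · · · · ♟
♛ ♙ ♙ · · · ♝ ♙
♙ · · · · · ♙ ·
· · · ♙ ♙ ♙ ♗ ·
♖ ♘ ♗ ♕ ♔ · ♘ ♖



  a b c d e f g h
  ─────────────────
8│♜ · · · ♚ ♝ ♞ ♜│8
7│♟ ♟ ♟ · ♟ ♟ ♟ ·│7
6│♞ · · ♟ · · · ·│6
5│· · · · · · · ♟│5
4│♛ ♙ ♙ · · · ♝ ♙│4
3│♙ · · · · · ♙ ·│3
2│· · · ♙ ♙ ♙ ♗ ·│2
1│♖ ♘ ♗ ♕ ♔ · ♘ ♖│1
  ─────────────────
  a b c d e f g h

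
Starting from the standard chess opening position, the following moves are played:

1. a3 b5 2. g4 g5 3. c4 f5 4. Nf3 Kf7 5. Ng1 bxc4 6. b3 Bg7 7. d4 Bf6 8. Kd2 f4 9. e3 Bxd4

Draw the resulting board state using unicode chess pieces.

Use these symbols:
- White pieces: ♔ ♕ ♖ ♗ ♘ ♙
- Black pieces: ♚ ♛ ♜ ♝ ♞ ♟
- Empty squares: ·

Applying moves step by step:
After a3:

♜ ♞ ♝ ♛ ♚ ♝ ♞ ♜
♟ ♟ ♟ ♟ ♟ ♟ ♟ ♟
· · · · · · · ·
· · · · · · · ·
· · · · · · · ·
♙ · · · · · · ·
· ♙ ♙ ♙ ♙ ♙ ♙ ♙
♖ ♘ ♗ ♕ ♔ ♗ ♘ ♖


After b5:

♜ ♞ ♝ ♛ ♚ ♝ ♞ ♜
♟ · ♟ ♟ ♟ ♟ ♟ ♟
· · · · · · · ·
· ♟ · · · · · ·
· · · · · · · ·
♙ · · · · · · ·
· ♙ ♙ ♙ ♙ ♙ ♙ ♙
♖ ♘ ♗ ♕ ♔ ♗ ♘ ♖


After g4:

♜ ♞ ♝ ♛ ♚ ♝ ♞ ♜
♟ · ♟ ♟ ♟ ♟ ♟ ♟
· · · · · · · ·
· ♟ · · · · · ·
· · · · · · ♙ ·
♙ · · · · · · ·
· ♙ ♙ ♙ ♙ ♙ · ♙
♖ ♘ ♗ ♕ ♔ ♗ ♘ ♖


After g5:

♜ ♞ ♝ ♛ ♚ ♝ ♞ ♜
♟ · ♟ ♟ ♟ ♟ · ♟
· · · · · · · ·
· ♟ · · · · ♟ ·
· · · · · · ♙ ·
♙ · · · · · · ·
· ♙ ♙ ♙ ♙ ♙ · ♙
♖ ♘ ♗ ♕ ♔ ♗ ♘ ♖


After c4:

♜ ♞ ♝ ♛ ♚ ♝ ♞ ♜
♟ · ♟ ♟ ♟ ♟ · ♟
· · · · · · · ·
· ♟ · · · · ♟ ·
· · ♙ · · · ♙ ·
♙ · · · · · · ·
· ♙ · ♙ ♙ ♙ · ♙
♖ ♘ ♗ ♕ ♔ ♗ ♘ ♖


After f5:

♜ ♞ ♝ ♛ ♚ ♝ ♞ ♜
♟ · ♟ ♟ ♟ · · ♟
· · · · · · · ·
· ♟ · · · ♟ ♟ ·
· · ♙ · · · ♙ ·
♙ · · · · · · ·
· ♙ · ♙ ♙ ♙ · ♙
♖ ♘ ♗ ♕ ♔ ♗ ♘ ♖


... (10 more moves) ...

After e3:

♜ ♞ ♝ ♛ · · ♞ ♜
♟ · ♟ ♟ ♟ ♚ · ♟
· · · · · ♝ · ·
· · · · · · ♟ ·
· · ♟ ♙ · ♟ ♙ ·
♙ ♙ · · ♙ · · ·
· · · ♔ · ♙ · ♙
♖ ♘ ♗ ♕ · ♗ ♘ ♖


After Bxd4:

♜ ♞ ♝ ♛ · · ♞ ♜
♟ · ♟ ♟ ♟ ♚ · ♟
· · · · · · · ·
· · · · · · ♟ ·
· · ♟ ♝ · ♟ ♙ ·
♙ ♙ · · ♙ · · ·
· · · ♔ · ♙ · ♙
♖ ♘ ♗ ♕ · ♗ ♘ ♖



  a b c d e f g h
  ─────────────────
8│♜ ♞ ♝ ♛ · · ♞ ♜│8
7│♟ · ♟ ♟ ♟ ♚ · ♟│7
6│· · · · · · · ·│6
5│· · · · · · ♟ ·│5
4│· · ♟ ♝ · ♟ ♙ ·│4
3│♙ ♙ · · ♙ · · ·│3
2│· · · ♔ · ♙ · ♙│2
1│♖ ♘ ♗ ♕ · ♗ ♘ ♖│1
  ─────────────────
  a b c d e f g h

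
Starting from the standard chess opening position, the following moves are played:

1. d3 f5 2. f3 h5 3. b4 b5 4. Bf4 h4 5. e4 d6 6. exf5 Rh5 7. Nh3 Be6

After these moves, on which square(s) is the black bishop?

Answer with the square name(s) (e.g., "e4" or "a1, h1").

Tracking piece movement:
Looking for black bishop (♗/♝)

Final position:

  a b c d e f g h
  ─────────────────
8│♜ ♞ · ♛ ♚ ♝ ♞ ·│8
7│♟ · ♟ · ♟ · ♟ ·│7
6│· · · ♟ ♝ · · ·│6
5│· ♟ · · · ♙ · ♜│5
4│· ♙ · · · ♗ · ♟│4
3│· · · ♙ · ♙ · ♘│3
2│♙ · ♙ · · · ♙ ♙│2
1│♖ ♘ · ♕ ♔ ♗ · ♖│1
  ─────────────────
  a b c d e f g h


e6, f8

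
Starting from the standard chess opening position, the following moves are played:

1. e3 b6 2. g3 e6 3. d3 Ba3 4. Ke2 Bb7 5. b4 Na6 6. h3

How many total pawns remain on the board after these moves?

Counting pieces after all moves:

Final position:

  a b c d e f g h
  ─────────────────
8│♜ · · ♛ ♚ · ♞ ♜│8
7│♟ ♝ ♟ ♟ · ♟ ♟ ♟│7
6│♞ ♟ · · ♟ · · ·│6
5│· · · · · · · ·│5
4│· ♙ · · · · · ·│4
3│♝ · · ♙ ♙ · ♙ ♙│3
2│♙ · ♙ · ♔ ♙ · ·│2
1│♖ ♘ ♗ ♕ · ♗ ♘ ♖│1
  ─────────────────
  a b c d e f g h


16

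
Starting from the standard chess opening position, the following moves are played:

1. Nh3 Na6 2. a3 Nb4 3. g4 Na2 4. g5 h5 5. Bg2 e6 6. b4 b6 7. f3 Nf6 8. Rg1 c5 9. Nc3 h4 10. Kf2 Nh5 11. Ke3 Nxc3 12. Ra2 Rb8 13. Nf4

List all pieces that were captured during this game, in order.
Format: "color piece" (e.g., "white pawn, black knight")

Tracking captures:
  Nxc3: captured white knight

white knight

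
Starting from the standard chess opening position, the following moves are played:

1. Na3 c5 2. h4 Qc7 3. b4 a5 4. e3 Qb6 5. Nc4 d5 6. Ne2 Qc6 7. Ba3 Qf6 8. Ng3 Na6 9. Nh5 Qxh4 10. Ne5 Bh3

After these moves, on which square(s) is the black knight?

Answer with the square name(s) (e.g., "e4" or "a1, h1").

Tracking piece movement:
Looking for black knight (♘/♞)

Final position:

  a b c d e f g h
  ─────────────────
8│♜ · · · ♚ ♝ ♞ ♜│8
7│· ♟ · · ♟ ♟ ♟ ♟│7
6│♞ · · · · · · ·│6
5│♟ · ♟ ♟ ♘ · · ♘│5
4│· ♙ · · · · · ♛│4
3│♗ · · · ♙ · · ♝│3
2│♙ · ♙ ♙ · ♙ ♙ ·│2
1│♖ · · ♕ ♔ ♗ · ♖│1
  ─────────────────
  a b c d e f g h


a6, g8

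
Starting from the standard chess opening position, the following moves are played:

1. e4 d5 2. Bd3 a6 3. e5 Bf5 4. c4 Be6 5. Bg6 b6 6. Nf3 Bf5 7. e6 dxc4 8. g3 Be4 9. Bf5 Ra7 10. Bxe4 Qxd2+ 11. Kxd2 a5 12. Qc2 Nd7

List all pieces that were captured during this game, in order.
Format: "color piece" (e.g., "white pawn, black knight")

Tracking captures:
  dxc4: captured white pawn
  Bxe4: captured black bishop
  Qxd2+: captured white pawn
  Kxd2: captured black queen

white pawn, black bishop, white pawn, black queen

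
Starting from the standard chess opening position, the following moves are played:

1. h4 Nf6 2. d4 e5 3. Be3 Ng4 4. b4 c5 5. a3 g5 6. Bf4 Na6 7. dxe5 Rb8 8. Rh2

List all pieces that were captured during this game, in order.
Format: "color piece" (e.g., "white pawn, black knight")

Tracking captures:
  dxe5: captured black pawn

black pawn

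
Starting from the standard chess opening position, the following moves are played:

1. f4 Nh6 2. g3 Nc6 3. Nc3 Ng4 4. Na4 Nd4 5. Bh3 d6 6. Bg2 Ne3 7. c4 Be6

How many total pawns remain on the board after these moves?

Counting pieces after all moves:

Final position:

  a b c d e f g h
  ─────────────────
8│♜ · · ♛ ♚ ♝ · ♜│8
7│♟ ♟ ♟ · ♟ ♟ ♟ ♟│7
6│· · · ♟ ♝ · · ·│6
5│· · · · · · · ·│5
4│♘ · ♙ ♞ · ♙ · ·│4
3│· · · · ♞ · ♙ ·│3
2│♙ ♙ · ♙ ♙ · ♗ ♙│2
1│♖ · ♗ ♕ ♔ · ♘ ♖│1
  ─────────────────
  a b c d e f g h


16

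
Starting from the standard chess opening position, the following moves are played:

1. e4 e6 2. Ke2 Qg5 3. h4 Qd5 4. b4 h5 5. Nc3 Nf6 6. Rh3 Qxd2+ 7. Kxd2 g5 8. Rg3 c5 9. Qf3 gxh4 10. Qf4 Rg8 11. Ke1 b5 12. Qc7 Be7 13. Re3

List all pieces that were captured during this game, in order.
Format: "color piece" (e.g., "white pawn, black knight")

Tracking captures:
  Qxd2+: captured white pawn
  Kxd2: captured black queen
  gxh4: captured white pawn

white pawn, black queen, white pawn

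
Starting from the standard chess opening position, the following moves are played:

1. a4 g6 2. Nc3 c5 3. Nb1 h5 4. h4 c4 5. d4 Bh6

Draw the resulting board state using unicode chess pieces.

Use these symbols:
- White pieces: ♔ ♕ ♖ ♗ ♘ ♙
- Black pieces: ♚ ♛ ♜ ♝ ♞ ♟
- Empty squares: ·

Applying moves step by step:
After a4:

♜ ♞ ♝ ♛ ♚ ♝ ♞ ♜
♟ ♟ ♟ ♟ ♟ ♟ ♟ ♟
· · · · · · · ·
· · · · · · · ·
♙ · · · · · · ·
· · · · · · · ·
· ♙ ♙ ♙ ♙ ♙ ♙ ♙
♖ ♘ ♗ ♕ ♔ ♗ ♘ ♖


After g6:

♜ ♞ ♝ ♛ ♚ ♝ ♞ ♜
♟ ♟ ♟ ♟ ♟ ♟ · ♟
· · · · · · ♟ ·
· · · · · · · ·
♙ · · · · · · ·
· · · · · · · ·
· ♙ ♙ ♙ ♙ ♙ ♙ ♙
♖ ♘ ♗ ♕ ♔ ♗ ♘ ♖


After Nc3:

♜ ♞ ♝ ♛ ♚ ♝ ♞ ♜
♟ ♟ ♟ ♟ ♟ ♟ · ♟
· · · · · · ♟ ·
· · · · · · · ·
♙ · · · · · · ·
· · ♘ · · · · ·
· ♙ ♙ ♙ ♙ ♙ ♙ ♙
♖ · ♗ ♕ ♔ ♗ ♘ ♖


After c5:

♜ ♞ ♝ ♛ ♚ ♝ ♞ ♜
♟ ♟ · ♟ ♟ ♟ · ♟
· · · · · · ♟ ·
· · ♟ · · · · ·
♙ · · · · · · ·
· · ♘ · · · · ·
· ♙ ♙ ♙ ♙ ♙ ♙ ♙
♖ · ♗ ♕ ♔ ♗ ♘ ♖


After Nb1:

♜ ♞ ♝ ♛ ♚ ♝ ♞ ♜
♟ ♟ · ♟ ♟ ♟ · ♟
· · · · · · ♟ ·
· · ♟ · · · · ·
♙ · · · · · · ·
· · · · · · · ·
· ♙ ♙ ♙ ♙ ♙ ♙ ♙
♖ ♘ ♗ ♕ ♔ ♗ ♘ ♖


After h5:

♜ ♞ ♝ ♛ ♚ ♝ ♞ ♜
♟ ♟ · ♟ ♟ ♟ · ·
· · · · · · ♟ ·
· · ♟ · · · · ♟
♙ · · · · · · ·
· · · · · · · ·
· ♙ ♙ ♙ ♙ ♙ ♙ ♙
♖ ♘ ♗ ♕ ♔ ♗ ♘ ♖


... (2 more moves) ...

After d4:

♜ ♞ ♝ ♛ ♚ ♝ ♞ ♜
♟ ♟ · ♟ ♟ ♟ · ·
· · · · · · ♟ ·
· · · · · · · ♟
♙ · ♟ ♙ · · · ♙
· · · · · · · ·
· ♙ ♙ · ♙ ♙ ♙ ·
♖ ♘ ♗ ♕ ♔ ♗ ♘ ♖


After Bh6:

♜ ♞ ♝ ♛ ♚ · ♞ ♜
♟ ♟ · ♟ ♟ ♟ · ·
· · · · · · ♟ ♝
· · · · · · · ♟
♙ · ♟ ♙ · · · ♙
· · · · · · · ·
· ♙ ♙ · ♙ ♙ ♙ ·
♖ ♘ ♗ ♕ ♔ ♗ ♘ ♖



  a b c d e f g h
  ─────────────────
8│♜ ♞ ♝ ♛ ♚ · ♞ ♜│8
7│♟ ♟ · ♟ ♟ ♟ · ·│7
6│· · · · · · ♟ ♝│6
5│· · · · · · · ♟│5
4│♙ · ♟ ♙ · · · ♙│4
3│· · · · · · · ·│3
2│· ♙ ♙ · ♙ ♙ ♙ ·│2
1│♖ ♘ ♗ ♕ ♔ ♗ ♘ ♖│1
  ─────────────────
  a b c d e f g h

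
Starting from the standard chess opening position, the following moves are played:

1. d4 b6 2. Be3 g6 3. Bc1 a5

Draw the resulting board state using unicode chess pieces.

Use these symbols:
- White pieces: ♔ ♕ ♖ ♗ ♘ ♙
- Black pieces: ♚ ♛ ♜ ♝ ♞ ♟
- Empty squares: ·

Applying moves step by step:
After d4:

♜ ♞ ♝ ♛ ♚ ♝ ♞ ♜
♟ ♟ ♟ ♟ ♟ ♟ ♟ ♟
· · · · · · · ·
· · · · · · · ·
· · · ♙ · · · ·
· · · · · · · ·
♙ ♙ ♙ · ♙ ♙ ♙ ♙
♖ ♘ ♗ ♕ ♔ ♗ ♘ ♖


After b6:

♜ ♞ ♝ ♛ ♚ ♝ ♞ ♜
♟ · ♟ ♟ ♟ ♟ ♟ ♟
· ♟ · · · · · ·
· · · · · · · ·
· · · ♙ · · · ·
· · · · · · · ·
♙ ♙ ♙ · ♙ ♙ ♙ ♙
♖ ♘ ♗ ♕ ♔ ♗ ♘ ♖


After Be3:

♜ ♞ ♝ ♛ ♚ ♝ ♞ ♜
♟ · ♟ ♟ ♟ ♟ ♟ ♟
· ♟ · · · · · ·
· · · · · · · ·
· · · ♙ · · · ·
· · · · ♗ · · ·
♙ ♙ ♙ · ♙ ♙ ♙ ♙
♖ ♘ · ♕ ♔ ♗ ♘ ♖


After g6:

♜ ♞ ♝ ♛ ♚ ♝ ♞ ♜
♟ · ♟ ♟ ♟ ♟ · ♟
· ♟ · · · · ♟ ·
· · · · · · · ·
· · · ♙ · · · ·
· · · · ♗ · · ·
♙ ♙ ♙ · ♙ ♙ ♙ ♙
♖ ♘ · ♕ ♔ ♗ ♘ ♖


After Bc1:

♜ ♞ ♝ ♛ ♚ ♝ ♞ ♜
♟ · ♟ ♟ ♟ ♟ · ♟
· ♟ · · · · ♟ ·
· · · · · · · ·
· · · ♙ · · · ·
· · · · · · · ·
♙ ♙ ♙ · ♙ ♙ ♙ ♙
♖ ♘ ♗ ♕ ♔ ♗ ♘ ♖


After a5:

♜ ♞ ♝ ♛ ♚ ♝ ♞ ♜
· · ♟ ♟ ♟ ♟ · ♟
· ♟ · · · · ♟ ·
♟ · · · · · · ·
· · · ♙ · · · ·
· · · · · · · ·
♙ ♙ ♙ · ♙ ♙ ♙ ♙
♖ ♘ ♗ ♕ ♔ ♗ ♘ ♖



  a b c d e f g h
  ─────────────────
8│♜ ♞ ♝ ♛ ♚ ♝ ♞ ♜│8
7│· · ♟ ♟ ♟ ♟ · ♟│7
6│· ♟ · · · · ♟ ·│6
5│♟ · · · · · · ·│5
4│· · · ♙ · · · ·│4
3│· · · · · · · ·│3
2│♙ ♙ ♙ · ♙ ♙ ♙ ♙│2
1│♖ ♘ ♗ ♕ ♔ ♗ ♘ ♖│1
  ─────────────────
  a b c d e f g h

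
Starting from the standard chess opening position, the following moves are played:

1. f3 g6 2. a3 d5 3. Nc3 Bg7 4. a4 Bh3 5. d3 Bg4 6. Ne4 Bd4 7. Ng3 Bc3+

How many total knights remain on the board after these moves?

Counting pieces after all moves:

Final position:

  a b c d e f g h
  ─────────────────
8│♜ ♞ · ♛ ♚ · ♞ ♜│8
7│♟ ♟ ♟ · ♟ ♟ · ♟│7
6│· · · · · · ♟ ·│6
5│· · · ♟ · · · ·│5
4│♙ · · · · · ♝ ·│4
3│· · ♝ ♙ · ♙ ♘ ·│3
2│· ♙ ♙ · ♙ · ♙ ♙│2
1│♖ · ♗ ♕ ♔ ♗ ♘ ♖│1
  ─────────────────
  a b c d e f g h


4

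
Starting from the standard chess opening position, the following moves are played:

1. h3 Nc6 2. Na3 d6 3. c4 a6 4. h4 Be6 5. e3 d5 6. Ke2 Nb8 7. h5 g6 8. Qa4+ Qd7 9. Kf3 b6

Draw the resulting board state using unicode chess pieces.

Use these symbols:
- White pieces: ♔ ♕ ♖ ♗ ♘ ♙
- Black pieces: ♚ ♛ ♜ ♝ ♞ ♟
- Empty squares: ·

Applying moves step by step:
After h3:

♜ ♞ ♝ ♛ ♚ ♝ ♞ ♜
♟ ♟ ♟ ♟ ♟ ♟ ♟ ♟
· · · · · · · ·
· · · · · · · ·
· · · · · · · ·
· · · · · · · ♙
♙ ♙ ♙ ♙ ♙ ♙ ♙ ·
♖ ♘ ♗ ♕ ♔ ♗ ♘ ♖


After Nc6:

♜ · ♝ ♛ ♚ ♝ ♞ ♜
♟ ♟ ♟ ♟ ♟ ♟ ♟ ♟
· · ♞ · · · · ·
· · · · · · · ·
· · · · · · · ·
· · · · · · · ♙
♙ ♙ ♙ ♙ ♙ ♙ ♙ ·
♖ ♘ ♗ ♕ ♔ ♗ ♘ ♖


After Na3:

♜ · ♝ ♛ ♚ ♝ ♞ ♜
♟ ♟ ♟ ♟ ♟ ♟ ♟ ♟
· · ♞ · · · · ·
· · · · · · · ·
· · · · · · · ·
♘ · · · · · · ♙
♙ ♙ ♙ ♙ ♙ ♙ ♙ ·
♖ · ♗ ♕ ♔ ♗ ♘ ♖


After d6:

♜ · ♝ ♛ ♚ ♝ ♞ ♜
♟ ♟ ♟ · ♟ ♟ ♟ ♟
· · ♞ ♟ · · · ·
· · · · · · · ·
· · · · · · · ·
♘ · · · · · · ♙
♙ ♙ ♙ ♙ ♙ ♙ ♙ ·
♖ · ♗ ♕ ♔ ♗ ♘ ♖


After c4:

♜ · ♝ ♛ ♚ ♝ ♞ ♜
♟ ♟ ♟ · ♟ ♟ ♟ ♟
· · ♞ ♟ · · · ·
· · · · · · · ·
· · ♙ · · · · ·
♘ · · · · · · ♙
♙ ♙ · ♙ ♙ ♙ ♙ ·
♖ · ♗ ♕ ♔ ♗ ♘ ♖


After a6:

♜ · ♝ ♛ ♚ ♝ ♞ ♜
· ♟ ♟ · ♟ ♟ ♟ ♟
♟ · ♞ ♟ · · · ·
· · · · · · · ·
· · ♙ · · · · ·
♘ · · · · · · ♙
♙ ♙ · ♙ ♙ ♙ ♙ ·
♖ · ♗ ♕ ♔ ♗ ♘ ♖


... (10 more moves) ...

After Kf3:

♜ ♞ · · ♚ ♝ ♞ ♜
· ♟ ♟ ♛ ♟ ♟ · ♟
♟ · · · ♝ · ♟ ·
· · · ♟ · · · ♙
♕ · ♙ · · · · ·
♘ · · · ♙ ♔ · ·
♙ ♙ · ♙ · ♙ ♙ ·
♖ · ♗ · · ♗ ♘ ♖


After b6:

♜ ♞ · · ♚ ♝ ♞ ♜
· · ♟ ♛ ♟ ♟ · ♟
♟ ♟ · · ♝ · ♟ ·
· · · ♟ · · · ♙
♕ · ♙ · · · · ·
♘ · · · ♙ ♔ · ·
♙ ♙ · ♙ · ♙ ♙ ·
♖ · ♗ · · ♗ ♘ ♖



  a b c d e f g h
  ─────────────────
8│♜ ♞ · · ♚ ♝ ♞ ♜│8
7│· · ♟ ♛ ♟ ♟ · ♟│7
6│♟ ♟ · · ♝ · ♟ ·│6
5│· · · ♟ · · · ♙│5
4│♕ · ♙ · · · · ·│4
3│♘ · · · ♙ ♔ · ·│3
2│♙ ♙ · ♙ · ♙ ♙ ·│2
1│♖ · ♗ · · ♗ ♘ ♖│1
  ─────────────────
  a b c d e f g h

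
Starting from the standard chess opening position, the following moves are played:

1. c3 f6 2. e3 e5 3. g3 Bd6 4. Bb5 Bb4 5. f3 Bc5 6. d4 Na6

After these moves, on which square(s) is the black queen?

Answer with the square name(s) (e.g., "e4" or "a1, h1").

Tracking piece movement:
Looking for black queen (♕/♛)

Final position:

  a b c d e f g h
  ─────────────────
8│♜ · ♝ ♛ ♚ · ♞ ♜│8
7│♟ ♟ ♟ ♟ · · ♟ ♟│7
6│♞ · · · · ♟ · ·│6
5│· ♗ ♝ · ♟ · · ·│5
4│· · · ♙ · · · ·│4
3│· · ♙ · ♙ ♙ ♙ ·│3
2│♙ ♙ · · · · · ♙│2
1│♖ ♘ ♗ ♕ ♔ · ♘ ♖│1
  ─────────────────
  a b c d e f g h


d8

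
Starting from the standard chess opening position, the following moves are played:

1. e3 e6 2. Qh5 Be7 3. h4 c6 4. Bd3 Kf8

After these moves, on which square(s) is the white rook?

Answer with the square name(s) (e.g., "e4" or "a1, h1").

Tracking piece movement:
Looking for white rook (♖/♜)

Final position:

  a b c d e f g h
  ─────────────────
8│♜ ♞ ♝ ♛ · ♚ ♞ ♜│8
7│♟ ♟ · ♟ ♝ ♟ ♟ ♟│7
6│· · ♟ · ♟ · · ·│6
5│· · · · · · · ♕│5
4│· · · · · · · ♙│4
3│· · · ♗ ♙ · · ·│3
2│♙ ♙ ♙ ♙ · ♙ ♙ ·│2
1│♖ ♘ ♗ · ♔ · ♘ ♖│1
  ─────────────────
  a b c d e f g h


a1, h1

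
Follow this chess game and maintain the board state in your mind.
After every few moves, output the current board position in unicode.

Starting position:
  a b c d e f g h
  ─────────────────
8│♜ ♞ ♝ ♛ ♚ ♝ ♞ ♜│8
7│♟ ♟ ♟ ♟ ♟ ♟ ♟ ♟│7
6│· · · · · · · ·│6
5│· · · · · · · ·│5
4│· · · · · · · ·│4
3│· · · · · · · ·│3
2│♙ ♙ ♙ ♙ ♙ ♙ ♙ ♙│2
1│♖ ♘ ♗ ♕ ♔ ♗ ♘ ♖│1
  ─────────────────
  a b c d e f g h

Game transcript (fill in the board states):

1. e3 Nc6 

  a b c d e f g h
  ─────────────────
8│♜ · ♝ ♛ ♚ ♝ ♞ ♜│8
7│♟ ♟ ♟ ♟ ♟ ♟ ♟ ♟│7
6│· · ♞ · · · · ·│6
5│· · · · · · · ·│5
4│· · · · · · · ·│4
3│· · · · ♙ · · ·│3
2│♙ ♙ ♙ ♙ · ♙ ♙ ♙│2
1│♖ ♘ ♗ ♕ ♔ ♗ ♘ ♖│1
  ─────────────────
  a b c d e f g h

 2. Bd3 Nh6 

  a b c d e f g h
  ─────────────────
8│♜ · ♝ ♛ ♚ ♝ · ♜│8
7│♟ ♟ ♟ ♟ ♟ ♟ ♟ ♟│7
6│· · ♞ · · · · ♞│6
5│· · · · · · · ·│5
4│· · · · · · · ·│4
3│· · · ♗ ♙ · · ·│3
2│♙ ♙ ♙ ♙ · ♙ ♙ ♙│2
1│♖ ♘ ♗ ♕ ♔ · ♘ ♖│1
  ─────────────────
  a b c d e f g h

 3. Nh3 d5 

  a b c d e f g h
  ─────────────────
8│♜ · ♝ ♛ ♚ ♝ · ♜│8
7│♟ ♟ ♟ · ♟ ♟ ♟ ♟│7
6│· · ♞ · · · · ♞│6
5│· · · ♟ · · · ·│5
4│· · · · · · · ·│4
3│· · · ♗ ♙ · · ♘│3
2│♙ ♙ ♙ ♙ · ♙ ♙ ♙│2
1│♖ ♘ ♗ ♕ ♔ · · ♖│1
  ─────────────────
  a b c d e f g h

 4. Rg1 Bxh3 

  a b c d e f g h
  ─────────────────
8│♜ · · ♛ ♚ ♝ · ♜│8
7│♟ ♟ ♟ · ♟ ♟ ♟ ♟│7
6│· · ♞ · · · · ♞│6
5│· · · ♟ · · · ·│5
4│· · · · · · · ·│4
3│· · · ♗ ♙ · · ♝│3
2│♙ ♙ ♙ ♙ · ♙ ♙ ♙│2
1│♖ ♘ ♗ ♕ ♔ · ♖ ·│1
  ─────────────────
  a b c d e f g h



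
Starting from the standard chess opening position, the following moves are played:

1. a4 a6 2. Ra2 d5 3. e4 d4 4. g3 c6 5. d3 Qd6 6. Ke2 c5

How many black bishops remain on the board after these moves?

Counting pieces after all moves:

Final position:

  a b c d e f g h
  ─────────────────
8│♜ ♞ ♝ · ♚ ♝ ♞ ♜│8
7│· ♟ · · ♟ ♟ ♟ ♟│7
6│♟ · · ♛ · · · ·│6
5│· · ♟ · · · · ·│5
4│♙ · · ♟ ♙ · · ·│4
3│· · · ♙ · · ♙ ·│3
2│♖ ♙ ♙ · ♔ ♙ · ♙│2
1│· ♘ ♗ ♕ · ♗ ♘ ♖│1
  ─────────────────
  a b c d e f g h


2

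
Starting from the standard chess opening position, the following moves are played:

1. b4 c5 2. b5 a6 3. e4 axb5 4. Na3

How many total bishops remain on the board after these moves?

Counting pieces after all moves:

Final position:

  a b c d e f g h
  ─────────────────
8│♜ ♞ ♝ ♛ ♚ ♝ ♞ ♜│8
7│· ♟ · ♟ ♟ ♟ ♟ ♟│7
6│· · · · · · · ·│6
5│· ♟ ♟ · · · · ·│5
4│· · · · ♙ · · ·│4
3│♘ · · · · · · ·│3
2│♙ · ♙ ♙ · ♙ ♙ ♙│2
1│♖ · ♗ ♕ ♔ ♗ ♘ ♖│1
  ─────────────────
  a b c d e f g h


4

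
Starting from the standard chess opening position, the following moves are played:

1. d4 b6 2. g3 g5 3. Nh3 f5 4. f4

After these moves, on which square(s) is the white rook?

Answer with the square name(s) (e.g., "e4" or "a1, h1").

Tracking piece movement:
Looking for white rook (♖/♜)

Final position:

  a b c d e f g h
  ─────────────────
8│♜ ♞ ♝ ♛ ♚ ♝ ♞ ♜│8
7│♟ · ♟ ♟ ♟ · · ♟│7
6│· ♟ · · · · · ·│6
5│· · · · · ♟ ♟ ·│5
4│· · · ♙ · ♙ · ·│4
3│· · · · · · ♙ ♘│3
2│♙ ♙ ♙ · ♙ · · ♙│2
1│♖ ♘ ♗ ♕ ♔ ♗ · ♖│1
  ─────────────────
  a b c d e f g h


a1, h1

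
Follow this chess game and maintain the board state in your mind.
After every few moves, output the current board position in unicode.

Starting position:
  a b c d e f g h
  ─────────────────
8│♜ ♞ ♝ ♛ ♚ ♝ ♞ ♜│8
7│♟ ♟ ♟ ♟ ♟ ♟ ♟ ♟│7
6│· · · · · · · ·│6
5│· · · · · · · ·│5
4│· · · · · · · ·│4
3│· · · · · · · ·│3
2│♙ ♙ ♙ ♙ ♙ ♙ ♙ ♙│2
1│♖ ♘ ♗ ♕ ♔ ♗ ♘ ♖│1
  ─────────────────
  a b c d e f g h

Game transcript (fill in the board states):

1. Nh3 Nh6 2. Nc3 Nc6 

  a b c d e f g h
  ─────────────────
8│♜ · ♝ ♛ ♚ ♝ · ♜│8
7│♟ ♟ ♟ ♟ ♟ ♟ ♟ ♟│7
6│· · ♞ · · · · ♞│6
5│· · · · · · · ·│5
4│· · · · · · · ·│4
3│· · ♘ · · · · ♘│3
2│♙ ♙ ♙ ♙ ♙ ♙ ♙ ♙│2
1│♖ · ♗ ♕ ♔ ♗ · ♖│1
  ─────────────────
  a b c d e f g h

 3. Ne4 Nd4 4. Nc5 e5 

  a b c d e f g h
  ─────────────────
8│♜ · ♝ ♛ ♚ ♝ · ♜│8
7│♟ ♟ ♟ ♟ · ♟ ♟ ♟│7
6│· · · · · · · ♞│6
5│· · ♘ · ♟ · · ·│5
4│· · · ♞ · · · ·│4
3│· · · · · · · ♘│3
2│♙ ♙ ♙ ♙ ♙ ♙ ♙ ♙│2
1│♖ · ♗ ♕ ♔ ♗ · ♖│1
  ─────────────────
  a b c d e f g h

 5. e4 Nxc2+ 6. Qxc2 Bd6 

  a b c d e f g h
  ─────────────────
8│♜ · ♝ ♛ ♚ · · ♜│8
7│♟ ♟ ♟ ♟ · ♟ ♟ ♟│7
6│· · · ♝ · · · ♞│6
5│· · ♘ · ♟ · · ·│5
4│· · · · ♙ · · ·│4
3│· · · · · · · ♘│3
2│♙ ♙ ♕ ♙ · ♙ ♙ ♙│2
1│♖ · ♗ · ♔ ♗ · ♖│1
  ─────────────────
  a b c d e f g h

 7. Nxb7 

  a b c d e f g h
  ─────────────────
8│♜ · ♝ ♛ ♚ · · ♜│8
7│♟ ♘ ♟ ♟ · ♟ ♟ ♟│7
6│· · · ♝ · · · ♞│6
5│· · · · ♟ · · ·│5
4│· · · · ♙ · · ·│4
3│· · · · · · · ♘│3
2│♙ ♙ ♕ ♙ · ♙ ♙ ♙│2
1│♖ · ♗ · ♔ ♗ · ♖│1
  ─────────────────
  a b c d e f g h


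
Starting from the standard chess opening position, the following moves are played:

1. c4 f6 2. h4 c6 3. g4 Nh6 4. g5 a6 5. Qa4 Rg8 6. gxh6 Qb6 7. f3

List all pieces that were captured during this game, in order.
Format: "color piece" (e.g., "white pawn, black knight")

Tracking captures:
  gxh6: captured black knight

black knight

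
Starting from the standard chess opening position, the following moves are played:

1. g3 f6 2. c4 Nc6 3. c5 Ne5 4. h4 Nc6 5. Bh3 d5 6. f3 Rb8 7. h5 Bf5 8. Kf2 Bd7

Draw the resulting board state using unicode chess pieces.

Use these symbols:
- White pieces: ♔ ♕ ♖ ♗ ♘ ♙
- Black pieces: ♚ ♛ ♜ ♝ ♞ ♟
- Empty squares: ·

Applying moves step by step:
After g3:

♜ ♞ ♝ ♛ ♚ ♝ ♞ ♜
♟ ♟ ♟ ♟ ♟ ♟ ♟ ♟
· · · · · · · ·
· · · · · · · ·
· · · · · · · ·
· · · · · · ♙ ·
♙ ♙ ♙ ♙ ♙ ♙ · ♙
♖ ♘ ♗ ♕ ♔ ♗ ♘ ♖


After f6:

♜ ♞ ♝ ♛ ♚ ♝ ♞ ♜
♟ ♟ ♟ ♟ ♟ · ♟ ♟
· · · · · ♟ · ·
· · · · · · · ·
· · · · · · · ·
· · · · · · ♙ ·
♙ ♙ ♙ ♙ ♙ ♙ · ♙
♖ ♘ ♗ ♕ ♔ ♗ ♘ ♖


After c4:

♜ ♞ ♝ ♛ ♚ ♝ ♞ ♜
♟ ♟ ♟ ♟ ♟ · ♟ ♟
· · · · · ♟ · ·
· · · · · · · ·
· · ♙ · · · · ·
· · · · · · ♙ ·
♙ ♙ · ♙ ♙ ♙ · ♙
♖ ♘ ♗ ♕ ♔ ♗ ♘ ♖


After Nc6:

♜ · ♝ ♛ ♚ ♝ ♞ ♜
♟ ♟ ♟ ♟ ♟ · ♟ ♟
· · ♞ · · ♟ · ·
· · · · · · · ·
· · ♙ · · · · ·
· · · · · · ♙ ·
♙ ♙ · ♙ ♙ ♙ · ♙
♖ ♘ ♗ ♕ ♔ ♗ ♘ ♖


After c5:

♜ · ♝ ♛ ♚ ♝ ♞ ♜
♟ ♟ ♟ ♟ ♟ · ♟ ♟
· · ♞ · · ♟ · ·
· · ♙ · · · · ·
· · · · · · · ·
· · · · · · ♙ ·
♙ ♙ · ♙ ♙ ♙ · ♙
♖ ♘ ♗ ♕ ♔ ♗ ♘ ♖


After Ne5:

♜ · ♝ ♛ ♚ ♝ ♞ ♜
♟ ♟ ♟ ♟ ♟ · ♟ ♟
· · · · · ♟ · ·
· · ♙ · ♞ · · ·
· · · · · · · ·
· · · · · · ♙ ·
♙ ♙ · ♙ ♙ ♙ · ♙
♖ ♘ ♗ ♕ ♔ ♗ ♘ ♖


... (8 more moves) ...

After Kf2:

· ♜ · ♛ ♚ ♝ ♞ ♜
♟ ♟ ♟ · ♟ · ♟ ♟
· · ♞ · · ♟ · ·
· · ♙ ♟ · ♝ · ♙
· · · · · · · ·
· · · · · ♙ ♙ ♗
♙ ♙ · ♙ ♙ ♔ · ·
♖ ♘ ♗ ♕ · · ♘ ♖


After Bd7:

· ♜ · ♛ ♚ ♝ ♞ ♜
♟ ♟ ♟ ♝ ♟ · ♟ ♟
· · ♞ · · ♟ · ·
· · ♙ ♟ · · · ♙
· · · · · · · ·
· · · · · ♙ ♙ ♗
♙ ♙ · ♙ ♙ ♔ · ·
♖ ♘ ♗ ♕ · · ♘ ♖



  a b c d e f g h
  ─────────────────
8│· ♜ · ♛ ♚ ♝ ♞ ♜│8
7│♟ ♟ ♟ ♝ ♟ · ♟ ♟│7
6│· · ♞ · · ♟ · ·│6
5│· · ♙ ♟ · · · ♙│5
4│· · · · · · · ·│4
3│· · · · · ♙ ♙ ♗│3
2│♙ ♙ · ♙ ♙ ♔ · ·│2
1│♖ ♘ ♗ ♕ · · ♘ ♖│1
  ─────────────────
  a b c d e f g h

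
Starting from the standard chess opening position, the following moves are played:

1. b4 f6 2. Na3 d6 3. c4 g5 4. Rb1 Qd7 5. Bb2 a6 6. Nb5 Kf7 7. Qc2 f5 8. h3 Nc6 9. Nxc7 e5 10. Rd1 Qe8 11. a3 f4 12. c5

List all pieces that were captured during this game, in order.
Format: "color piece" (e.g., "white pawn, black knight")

Tracking captures:
  Nxc7: captured black pawn

black pawn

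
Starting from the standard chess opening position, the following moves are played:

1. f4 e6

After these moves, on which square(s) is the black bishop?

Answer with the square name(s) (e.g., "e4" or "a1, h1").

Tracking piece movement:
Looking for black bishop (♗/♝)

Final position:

  a b c d e f g h
  ─────────────────
8│♜ ♞ ♝ ♛ ♚ ♝ ♞ ♜│8
7│♟ ♟ ♟ ♟ · ♟ ♟ ♟│7
6│· · · · ♟ · · ·│6
5│· · · · · · · ·│5
4│· · · · · ♙ · ·│4
3│· · · · · · · ·│3
2│♙ ♙ ♙ ♙ ♙ · ♙ ♙│2
1│♖ ♘ ♗ ♕ ♔ ♗ ♘ ♖│1
  ─────────────────
  a b c d e f g h


c8, f8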